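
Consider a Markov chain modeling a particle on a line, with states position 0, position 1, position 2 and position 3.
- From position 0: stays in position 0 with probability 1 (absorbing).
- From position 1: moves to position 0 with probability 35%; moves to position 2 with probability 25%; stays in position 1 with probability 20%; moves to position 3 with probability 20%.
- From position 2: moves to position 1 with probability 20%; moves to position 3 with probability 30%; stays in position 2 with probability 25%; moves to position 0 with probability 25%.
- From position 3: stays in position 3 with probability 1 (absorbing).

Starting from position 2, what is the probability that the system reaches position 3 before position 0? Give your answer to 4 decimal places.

0.5091

Let h(s) be the probability of absorption at position 3 starting from transient state s. Then h(position 3) = 1 and h(position 0) = 0. By first-step analysis:
h(position 1) = 0.35·0 + 0.2·h(position 1) + 0.25·h(position 2) + 0.2·1
h(position 2) = 0.25·0 + 0.2·h(position 1) + 0.25·h(position 2) + 0.3·1
Solving: h(position 1) = 0.4091, h(position 2) = 0.5091.
Starting from position 2, the probability is 0.5091.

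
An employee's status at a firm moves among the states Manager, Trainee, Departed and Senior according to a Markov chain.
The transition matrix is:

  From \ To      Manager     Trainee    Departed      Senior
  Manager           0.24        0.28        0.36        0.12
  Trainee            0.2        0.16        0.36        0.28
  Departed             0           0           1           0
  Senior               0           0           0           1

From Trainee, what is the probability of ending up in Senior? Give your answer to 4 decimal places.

Let h(s) be the probability of absorption at Senior starting from transient state s. Then h(Senior) = 1 and h(Departed) = 0. By first-step analysis:
h(Manager) = 0.24·h(Manager) + 0.28·h(Trainee) + 0.36·0 + 0.12·1
h(Trainee) = 0.2·h(Manager) + 0.16·h(Trainee) + 0.36·0 + 0.28·1
Solving: h(Manager) = 0.3077, h(Trainee) = 0.4066.
Starting from Trainee, the probability is 0.4066.

0.4066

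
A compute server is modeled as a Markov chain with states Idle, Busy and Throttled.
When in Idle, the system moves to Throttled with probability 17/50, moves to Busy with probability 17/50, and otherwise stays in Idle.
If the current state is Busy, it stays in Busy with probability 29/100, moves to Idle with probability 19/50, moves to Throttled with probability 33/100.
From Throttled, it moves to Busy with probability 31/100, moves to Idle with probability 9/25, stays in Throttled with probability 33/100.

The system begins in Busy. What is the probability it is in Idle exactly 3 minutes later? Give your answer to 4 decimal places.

0.3523

Propagate the distribution vector 3 minutes from Busy.
After 0 minutes: (0.0000, 1.0000, 0.0000)
After 1 minute: (0.3800, 0.2900, 0.3300)
After 2 minutes: (0.3506, 0.3156, 0.3338)
After 3 minutes: (0.3523, 0.3142, 0.3335)
P(in Idle after 3 minutes) = 0.3523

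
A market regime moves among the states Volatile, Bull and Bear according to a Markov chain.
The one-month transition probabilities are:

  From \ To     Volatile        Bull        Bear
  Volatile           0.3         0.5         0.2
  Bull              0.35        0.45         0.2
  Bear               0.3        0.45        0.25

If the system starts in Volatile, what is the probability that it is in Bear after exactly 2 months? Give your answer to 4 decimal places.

Sum over the intermediate state after 1 month:
P = P(Volatile→Volatile)·P(Volatile→Bear) + P(Volatile→Bull)·P(Bull→Bear) + P(Volatile→Bear)·P(Bear→Bear)
  = 0.3×0.2 + 0.5×0.2 + 0.2×0.25
  = 0.0600 + 0.1000 + 0.0500 = 0.2100

0.2100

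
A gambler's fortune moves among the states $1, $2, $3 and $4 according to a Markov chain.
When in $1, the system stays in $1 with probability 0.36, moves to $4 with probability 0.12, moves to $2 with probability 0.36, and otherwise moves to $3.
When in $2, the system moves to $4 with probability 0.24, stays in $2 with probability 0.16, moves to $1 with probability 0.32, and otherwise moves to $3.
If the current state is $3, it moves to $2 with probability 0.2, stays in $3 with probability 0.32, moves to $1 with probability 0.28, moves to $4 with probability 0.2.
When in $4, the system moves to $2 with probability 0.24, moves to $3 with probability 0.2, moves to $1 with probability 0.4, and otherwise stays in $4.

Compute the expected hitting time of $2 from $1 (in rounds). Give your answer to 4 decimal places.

Let t(s) be the expected number of rounds to first reach $2 from state s, with t($2) = 0. Conditioning on the first round:
t($1) = 1 + 0.36·t($1) + 0.16·t($3) + 0.12·t($4)
t($3) = 1 + 0.28·t($1) + 0.32·t($3) + 0.2·t($4)
t($4) = 1 + 0.4·t($1) + 0.2·t($3) + 0.16·t($4)
Solving: t($1) = 3.2105, t($3) = 3.8629, t($4) = 3.6390.
Expected rounds from $1 to $2: 3.2105.

3.2105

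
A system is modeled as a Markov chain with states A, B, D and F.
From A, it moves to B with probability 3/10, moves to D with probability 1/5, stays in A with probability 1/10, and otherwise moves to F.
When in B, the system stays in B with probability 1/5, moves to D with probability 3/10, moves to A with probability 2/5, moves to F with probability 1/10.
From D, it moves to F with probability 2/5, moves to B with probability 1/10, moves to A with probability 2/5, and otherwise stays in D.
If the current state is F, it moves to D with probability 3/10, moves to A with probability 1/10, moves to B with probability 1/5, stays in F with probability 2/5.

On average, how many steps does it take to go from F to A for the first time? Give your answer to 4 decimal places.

Let t(s) be the expected number of steps to first reach A from state s, with t(A) = 0. Conditioning on the first step:
t(B) = 1 + 0.2·t(B) + 0.3·t(D) + 0.1·t(F)
t(D) = 1 + 0.1·t(B) + 0.1·t(D) + 0.4·t(F)
t(F) = 1 + 0.2·t(B) + 0.3·t(D) + 0.4·t(F)
Solving: t(B) = 3.0769, t(D) = 3.4066, t(F) = 4.3956.
Expected steps from F to A: 4.3956.

4.3956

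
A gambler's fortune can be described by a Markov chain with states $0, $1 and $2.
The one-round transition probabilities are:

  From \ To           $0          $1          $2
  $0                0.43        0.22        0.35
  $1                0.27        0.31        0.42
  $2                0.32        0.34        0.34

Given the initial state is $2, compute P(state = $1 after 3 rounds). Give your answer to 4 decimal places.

0.2907

Propagate the distribution vector 3 rounds from $2.
After 0 rounds: (0.0000, 0.0000, 1.0000)
After 1 round: (0.3200, 0.3400, 0.3400)
After 2 rounds: (0.3382, 0.2914, 0.3704)
After 3 rounds: (0.3426, 0.2907, 0.3667)
P(in $1 after 3 rounds) = 0.2907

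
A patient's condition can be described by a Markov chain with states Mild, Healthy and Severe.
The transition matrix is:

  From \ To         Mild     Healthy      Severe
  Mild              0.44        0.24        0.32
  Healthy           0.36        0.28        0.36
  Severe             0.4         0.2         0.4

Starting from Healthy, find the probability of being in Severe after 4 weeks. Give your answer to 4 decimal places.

Propagate the distribution vector 4 weeks from Healthy.
After 0 weeks: (0.0000, 1.0000, 0.0000)
After 1 week: (0.3600, 0.2800, 0.3600)
After 2 weeks: (0.4032, 0.2368, 0.3600)
After 3 weeks: (0.4067, 0.2351, 0.3583)
After 4 weeks: (0.4069, 0.2351, 0.3581)
P(in Severe after 4 weeks) = 0.3581

0.3581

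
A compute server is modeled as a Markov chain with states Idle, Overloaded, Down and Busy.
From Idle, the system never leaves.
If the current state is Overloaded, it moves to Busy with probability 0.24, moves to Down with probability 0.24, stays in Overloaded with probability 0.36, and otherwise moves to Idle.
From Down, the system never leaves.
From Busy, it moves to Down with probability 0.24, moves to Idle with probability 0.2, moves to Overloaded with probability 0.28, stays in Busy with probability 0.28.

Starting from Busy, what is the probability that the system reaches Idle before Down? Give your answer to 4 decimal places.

Let h(s) be the probability of absorption at Idle starting from transient state s. Then h(Idle) = 1 and h(Down) = 0. By first-step analysis:
h(Overloaded) = 0.16·1 + 0.36·h(Overloaded) + 0.24·0 + 0.24·h(Busy)
h(Busy) = 0.2·1 + 0.28·h(Overloaded) + 0.24·0 + 0.28·h(Busy)
Solving: h(Overloaded) = 0.4146, h(Busy) = 0.4390.
Starting from Busy, the probability is 0.4390.

0.4390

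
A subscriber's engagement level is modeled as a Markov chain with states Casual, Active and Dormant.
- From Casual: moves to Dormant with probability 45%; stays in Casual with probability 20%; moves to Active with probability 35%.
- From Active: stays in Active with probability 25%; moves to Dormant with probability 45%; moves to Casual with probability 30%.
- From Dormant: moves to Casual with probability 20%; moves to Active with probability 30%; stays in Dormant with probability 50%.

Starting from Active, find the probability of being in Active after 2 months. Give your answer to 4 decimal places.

0.3025

Sum over the intermediate state after 1 month:
P = P(Active→Casual)·P(Casual→Active) + P(Active→Active)·P(Active→Active) + P(Active→Dormant)·P(Dormant→Active)
  = 0.3×0.35 + 0.25×0.25 + 0.45×0.3
  = 0.1050 + 0.0625 + 0.1350 = 0.3025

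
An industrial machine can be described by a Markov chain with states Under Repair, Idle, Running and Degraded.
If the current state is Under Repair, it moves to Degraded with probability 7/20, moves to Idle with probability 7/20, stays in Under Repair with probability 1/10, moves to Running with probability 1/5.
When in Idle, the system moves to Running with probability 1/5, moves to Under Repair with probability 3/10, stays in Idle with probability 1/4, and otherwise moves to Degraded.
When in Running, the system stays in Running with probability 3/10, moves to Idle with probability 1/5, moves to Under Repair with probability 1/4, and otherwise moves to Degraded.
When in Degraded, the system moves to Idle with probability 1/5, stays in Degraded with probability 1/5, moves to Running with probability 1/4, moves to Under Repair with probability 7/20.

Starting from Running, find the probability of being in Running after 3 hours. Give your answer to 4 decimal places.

Propagate the distribution vector 3 hours from Running.
After 0 hours: (0.0000, 0.0000, 1.0000, 0.0000)
After 1 hour: (0.2500, 0.2000, 0.3000, 0.2500)
After 2 hours: (0.2475, 0.2475, 0.2425, 0.2625)
After 3 hours: (0.2515, 0.2495, 0.2374, 0.2616)
P(in Running after 3 hours) = 0.2374

0.2374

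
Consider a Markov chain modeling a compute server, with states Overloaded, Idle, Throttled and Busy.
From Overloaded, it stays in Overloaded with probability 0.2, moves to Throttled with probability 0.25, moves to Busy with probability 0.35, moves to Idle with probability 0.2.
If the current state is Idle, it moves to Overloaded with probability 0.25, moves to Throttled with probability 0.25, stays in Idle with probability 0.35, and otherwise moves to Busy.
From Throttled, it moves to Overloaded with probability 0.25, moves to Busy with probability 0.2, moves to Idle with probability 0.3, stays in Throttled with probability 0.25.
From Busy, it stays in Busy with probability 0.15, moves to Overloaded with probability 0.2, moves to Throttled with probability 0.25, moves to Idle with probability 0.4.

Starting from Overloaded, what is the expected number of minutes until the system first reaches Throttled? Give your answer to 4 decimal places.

Let t(s) be the expected number of minutes to first reach Throttled from state s, with t(Throttled) = 0. Conditioning on the first minute:
t(Overloaded) = 1 + 0.2·t(Overloaded) + 0.2·t(Idle) + 0.35·t(Busy)
t(Idle) = 1 + 0.25·t(Overloaded) + 0.35·t(Idle) + 0.15·t(Busy)
t(Busy) = 1 + 0.2·t(Overloaded) + 0.4·t(Idle) + 0.15·t(Busy)
Solving: t(Overloaded) = 4.0000, t(Idle) = 4.0000, t(Busy) = 4.0000.
Expected minutes from Overloaded to Throttled: 4.0000.

4.0000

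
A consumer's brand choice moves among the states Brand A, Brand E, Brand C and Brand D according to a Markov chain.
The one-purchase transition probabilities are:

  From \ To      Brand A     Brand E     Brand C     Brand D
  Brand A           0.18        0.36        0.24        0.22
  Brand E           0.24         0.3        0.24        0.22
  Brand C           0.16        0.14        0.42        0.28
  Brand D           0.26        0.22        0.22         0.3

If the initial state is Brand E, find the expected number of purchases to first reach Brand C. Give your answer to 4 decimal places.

4.2514

Let t(s) be the expected number of purchases to first reach Brand C from state s, with t(Brand C) = 0. Conditioning on the first purchase:
t(Brand A) = 1 + 0.18·t(Brand A) + 0.36·t(Brand E) + 0.22·t(Brand D)
t(Brand E) = 1 + 0.24·t(Brand A) + 0.3·t(Brand E) + 0.22·t(Brand D)
t(Brand D) = 1 + 0.26·t(Brand A) + 0.22·t(Brand E) + 0.3·t(Brand D)
Solving: t(Brand A) = 4.2514, t(Brand E) = 4.2514, t(Brand D) = 4.3438.
Expected purchases from Brand E to Brand C: 4.2514.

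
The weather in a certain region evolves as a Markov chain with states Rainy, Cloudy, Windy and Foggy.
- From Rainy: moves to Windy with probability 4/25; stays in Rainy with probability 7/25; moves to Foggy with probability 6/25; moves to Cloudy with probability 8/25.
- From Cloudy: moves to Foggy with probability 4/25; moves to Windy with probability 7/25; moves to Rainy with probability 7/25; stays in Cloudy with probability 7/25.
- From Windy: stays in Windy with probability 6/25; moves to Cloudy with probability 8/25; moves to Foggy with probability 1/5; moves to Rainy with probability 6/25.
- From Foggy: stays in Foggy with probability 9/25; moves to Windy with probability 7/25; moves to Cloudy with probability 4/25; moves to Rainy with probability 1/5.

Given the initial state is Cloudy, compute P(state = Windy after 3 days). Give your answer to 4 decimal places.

0.2399

Propagate the distribution vector 3 days from Cloudy.
After 0 days: (0.0000, 1.0000, 0.0000, 0.0000)
After 1 day: (0.2800, 0.2800, 0.2800, 0.1600)
After 2 days: (0.2560, 0.2832, 0.2352, 0.2256)
After 3 days: (0.2525, 0.2726, 0.2399, 0.2350)
P(in Windy after 3 days) = 0.2399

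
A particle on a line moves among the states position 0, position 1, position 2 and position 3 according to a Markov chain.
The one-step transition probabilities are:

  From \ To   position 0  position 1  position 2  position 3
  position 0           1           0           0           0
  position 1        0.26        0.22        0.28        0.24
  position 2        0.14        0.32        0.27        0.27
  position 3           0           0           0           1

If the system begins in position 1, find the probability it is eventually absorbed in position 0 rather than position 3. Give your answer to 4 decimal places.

Let h(s) be the probability of absorption at position 0 starting from transient state s. Then h(position 0) = 1 and h(position 3) = 0. By first-step analysis:
h(position 1) = 0.26·1 + 0.22·h(position 1) + 0.28·h(position 2) + 0.24·0
h(position 2) = 0.14·1 + 0.32·h(position 1) + 0.27·h(position 2) + 0.27·0
Solving: h(position 1) = 0.4773, h(position 2) = 0.4010.
Starting from position 1, the probability is 0.4773.

0.4773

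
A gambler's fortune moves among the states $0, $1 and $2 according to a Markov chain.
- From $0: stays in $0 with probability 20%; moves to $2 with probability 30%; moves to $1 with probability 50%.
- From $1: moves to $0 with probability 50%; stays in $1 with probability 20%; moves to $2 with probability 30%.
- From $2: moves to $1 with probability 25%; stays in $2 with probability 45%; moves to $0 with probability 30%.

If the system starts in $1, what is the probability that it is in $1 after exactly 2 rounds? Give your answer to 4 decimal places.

Sum over the intermediate state after 1 round:
P = P($1→$0)·P($0→$1) + P($1→$1)·P($1→$1) + P($1→$2)·P($2→$1)
  = 0.5×0.5 + 0.2×0.2 + 0.3×0.25
  = 0.2500 + 0.0400 + 0.0750 = 0.3650

0.3650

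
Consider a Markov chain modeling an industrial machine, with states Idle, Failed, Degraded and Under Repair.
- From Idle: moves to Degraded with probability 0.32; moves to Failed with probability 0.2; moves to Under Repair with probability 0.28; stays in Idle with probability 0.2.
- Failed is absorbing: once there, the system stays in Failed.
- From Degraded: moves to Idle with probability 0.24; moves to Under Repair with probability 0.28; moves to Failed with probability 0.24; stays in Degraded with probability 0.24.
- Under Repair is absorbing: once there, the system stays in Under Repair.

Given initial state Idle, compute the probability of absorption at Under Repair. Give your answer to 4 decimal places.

Let h(s) be the probability of absorption at Under Repair starting from transient state s. Then h(Under Repair) = 1 and h(Failed) = 0. By first-step analysis:
h(Idle) = 0.2·h(Idle) + 0.2·0 + 0.32·h(Degraded) + 0.28·1
h(Degraded) = 0.24·h(Idle) + 0.24·0 + 0.24·h(Degraded) + 0.28·1
Solving: h(Idle) = 0.5693, h(Degraded) = 0.5482.
Starting from Idle, the probability is 0.5693.

0.5693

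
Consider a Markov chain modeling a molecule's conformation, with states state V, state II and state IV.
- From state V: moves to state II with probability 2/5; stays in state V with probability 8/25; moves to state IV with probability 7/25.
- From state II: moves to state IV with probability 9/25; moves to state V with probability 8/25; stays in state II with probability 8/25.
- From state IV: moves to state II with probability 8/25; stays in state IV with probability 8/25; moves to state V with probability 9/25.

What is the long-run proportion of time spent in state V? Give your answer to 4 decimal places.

Let the stationary distribution be π with π = πP and π_1 + π_2 + π_3 = 1.
π_1 = 0.32·π_1 + 0.32·π_2 + 0.36·π_3
π_2 = 0.4·π_1 + 0.32·π_2 + 0.32·π_3
Solving with the normalization constraint gives π = (0.3328, 0.3466, 0.3206).
So the stationary probability of state V is 0.3328.

0.3328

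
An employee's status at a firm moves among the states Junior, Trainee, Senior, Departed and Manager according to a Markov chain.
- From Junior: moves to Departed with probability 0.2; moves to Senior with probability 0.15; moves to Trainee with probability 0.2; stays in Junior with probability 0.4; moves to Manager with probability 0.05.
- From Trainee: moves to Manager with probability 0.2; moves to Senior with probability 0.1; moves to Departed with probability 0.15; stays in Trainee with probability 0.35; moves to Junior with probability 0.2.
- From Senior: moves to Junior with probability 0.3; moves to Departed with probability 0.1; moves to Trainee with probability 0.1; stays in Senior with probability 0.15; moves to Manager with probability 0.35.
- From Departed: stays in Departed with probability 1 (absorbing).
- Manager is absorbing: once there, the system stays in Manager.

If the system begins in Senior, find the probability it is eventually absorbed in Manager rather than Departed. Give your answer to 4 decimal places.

Let h(s) be the probability of absorption at Manager starting from transient state s. Then h(Manager) = 1 and h(Departed) = 0. By first-step analysis:
h(Junior) = 0.4·h(Junior) + 0.2·h(Trainee) + 0.15·h(Senior) + 0.2·0 + 0.05·1
h(Trainee) = 0.2·h(Junior) + 0.35·h(Trainee) + 0.1·h(Senior) + 0.15·0 + 0.2·1
h(Senior) = 0.3·h(Junior) + 0.1·h(Trainee) + 0.15·h(Senior) + 0.1·0 + 0.35·1
Solving: h(Junior) = 0.4156, h(Trainee) = 0.5311, h(Senior) = 0.6209.
Starting from Senior, the probability is 0.6209.

0.6209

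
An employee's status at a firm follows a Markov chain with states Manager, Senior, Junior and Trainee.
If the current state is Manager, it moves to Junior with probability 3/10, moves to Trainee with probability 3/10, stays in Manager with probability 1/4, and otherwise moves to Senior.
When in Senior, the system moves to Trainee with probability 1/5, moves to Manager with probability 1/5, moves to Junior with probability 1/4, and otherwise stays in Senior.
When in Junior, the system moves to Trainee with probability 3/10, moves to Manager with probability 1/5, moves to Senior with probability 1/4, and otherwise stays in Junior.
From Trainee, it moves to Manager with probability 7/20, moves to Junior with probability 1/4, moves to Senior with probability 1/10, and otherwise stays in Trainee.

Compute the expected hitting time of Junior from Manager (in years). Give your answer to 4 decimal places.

Let t(s) be the expected number of years to first reach Junior from state s, with t(Junior) = 0. Conditioning on the first year:
t(Manager) = 1 + 0.25·t(Manager) + 0.15·t(Senior) + 0.3·t(Trainee)
t(Senior) = 1 + 0.2·t(Manager) + 0.35·t(Senior) + 0.2·t(Trainee)
t(Trainee) = 1 + 0.35·t(Manager) + 0.1·t(Senior) + 0.3·t(Trainee)
Solving: t(Manager) = 3.6054, t(Senior) = 3.8095, t(Trainee) = 3.7755.
Expected years from Manager to Junior: 3.6054.

3.6054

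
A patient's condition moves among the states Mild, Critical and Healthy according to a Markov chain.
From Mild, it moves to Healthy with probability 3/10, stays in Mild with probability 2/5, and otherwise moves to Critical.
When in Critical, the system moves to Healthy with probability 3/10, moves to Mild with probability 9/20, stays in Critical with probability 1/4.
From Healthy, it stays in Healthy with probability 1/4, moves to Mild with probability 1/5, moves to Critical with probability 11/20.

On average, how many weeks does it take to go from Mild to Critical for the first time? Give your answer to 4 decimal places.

Let t(s) be the expected number of weeks to first reach Critical from state s, with t(Critical) = 0. Conditioning on the first week:
t(Mild) = 1 + 0.4·t(Mild) + 0.3·t(Healthy)
t(Healthy) = 1 + 0.2·t(Mild) + 0.25·t(Healthy)
Solving: t(Mild) = 2.6923, t(Healthy) = 2.0513.
Expected weeks from Mild to Critical: 2.6923.

2.6923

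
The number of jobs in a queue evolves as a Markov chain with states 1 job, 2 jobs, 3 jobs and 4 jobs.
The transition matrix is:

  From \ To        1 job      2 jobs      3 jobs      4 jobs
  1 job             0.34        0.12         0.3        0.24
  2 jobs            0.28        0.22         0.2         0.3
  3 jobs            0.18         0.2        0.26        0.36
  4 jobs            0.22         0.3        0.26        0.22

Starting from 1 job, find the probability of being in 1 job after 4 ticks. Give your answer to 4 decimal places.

0.2526

Propagate the distribution vector 4 ticks from 1 job.
After 0 ticks: (1.0000, 0.0000, 0.0000, 0.0000)
After 1 tick: (0.3400, 0.1200, 0.3000, 0.2400)
After 2 ticks: (0.2560, 0.1992, 0.2664, 0.2784)
After 3 ticks: (0.2520, 0.2113, 0.2583, 0.2784)
After 4 ticks: (0.2526, 0.2119, 0.2574, 0.2781)
P(in 1 job after 4 ticks) = 0.2526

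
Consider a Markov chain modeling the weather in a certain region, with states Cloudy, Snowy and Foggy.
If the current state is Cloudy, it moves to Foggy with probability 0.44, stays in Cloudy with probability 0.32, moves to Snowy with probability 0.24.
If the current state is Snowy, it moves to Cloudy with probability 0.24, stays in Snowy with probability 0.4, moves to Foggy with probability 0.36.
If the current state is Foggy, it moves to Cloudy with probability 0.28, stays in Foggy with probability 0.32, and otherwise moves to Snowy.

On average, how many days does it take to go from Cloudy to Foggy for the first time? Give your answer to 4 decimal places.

Let t(s) be the expected number of days to first reach Foggy from state s, with t(Foggy) = 0. Conditioning on the first day:
t(Cloudy) = 1 + 0.32·t(Cloudy) + 0.24·t(Snowy)
t(Snowy) = 1 + 0.24·t(Cloudy) + 0.4·t(Snowy)
Solving: t(Cloudy) = 2.3973, t(Snowy) = 2.6256.
Expected days from Cloudy to Foggy: 2.3973.

2.3973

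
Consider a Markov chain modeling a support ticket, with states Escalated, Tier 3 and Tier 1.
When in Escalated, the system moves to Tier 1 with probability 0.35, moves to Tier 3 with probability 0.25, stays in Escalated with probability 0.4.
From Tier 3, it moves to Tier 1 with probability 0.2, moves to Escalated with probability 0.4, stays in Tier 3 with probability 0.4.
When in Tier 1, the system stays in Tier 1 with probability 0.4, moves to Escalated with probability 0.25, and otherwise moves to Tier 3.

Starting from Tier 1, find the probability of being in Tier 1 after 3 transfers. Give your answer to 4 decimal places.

0.3145

Propagate the distribution vector 3 transfers from Tier 1.
After 0 transfers: (0.0000, 0.0000, 1.0000)
After 1 transfer: (0.2500, 0.3500, 0.4000)
After 2 transfers: (0.3400, 0.3425, 0.3175)
After 3 transfers: (0.3524, 0.3331, 0.3145)
P(in Tier 1 after 3 transfers) = 0.3145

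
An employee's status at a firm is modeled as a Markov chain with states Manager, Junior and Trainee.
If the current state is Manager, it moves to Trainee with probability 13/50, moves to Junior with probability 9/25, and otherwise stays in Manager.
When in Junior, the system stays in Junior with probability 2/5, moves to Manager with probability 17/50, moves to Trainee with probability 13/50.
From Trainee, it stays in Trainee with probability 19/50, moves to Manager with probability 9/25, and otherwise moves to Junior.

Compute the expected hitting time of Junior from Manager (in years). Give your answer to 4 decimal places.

3.0261

Let t(s) be the expected number of years to first reach Junior from state s, with t(Junior) = 0. Conditioning on the first year:
t(Manager) = 1 + 0.38·t(Manager) + 0.26·t(Trainee)
t(Trainee) = 1 + 0.36·t(Manager) + 0.38·t(Trainee)
Solving: t(Manager) = 3.0261, t(Trainee) = 3.3700.
Expected years from Manager to Junior: 3.0261.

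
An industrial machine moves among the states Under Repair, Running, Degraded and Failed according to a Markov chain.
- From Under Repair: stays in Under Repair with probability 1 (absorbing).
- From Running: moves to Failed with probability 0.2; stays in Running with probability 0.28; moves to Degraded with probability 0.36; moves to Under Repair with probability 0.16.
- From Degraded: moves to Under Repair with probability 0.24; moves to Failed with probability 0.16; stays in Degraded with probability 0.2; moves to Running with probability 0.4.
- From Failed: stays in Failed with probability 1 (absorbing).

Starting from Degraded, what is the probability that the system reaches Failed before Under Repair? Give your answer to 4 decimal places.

Let h(s) be the probability of absorption at Failed starting from transient state s. Then h(Failed) = 1 and h(Under Repair) = 0. By first-step analysis:
h(Running) = 0.16·0 + 0.28·h(Running) + 0.36·h(Degraded) + 0.2·1
h(Degraded) = 0.24·0 + 0.4·h(Running) + 0.2·h(Degraded) + 0.16·1
Solving: h(Running) = 0.5037, h(Degraded) = 0.4519.
Starting from Degraded, the probability is 0.4519.

0.4519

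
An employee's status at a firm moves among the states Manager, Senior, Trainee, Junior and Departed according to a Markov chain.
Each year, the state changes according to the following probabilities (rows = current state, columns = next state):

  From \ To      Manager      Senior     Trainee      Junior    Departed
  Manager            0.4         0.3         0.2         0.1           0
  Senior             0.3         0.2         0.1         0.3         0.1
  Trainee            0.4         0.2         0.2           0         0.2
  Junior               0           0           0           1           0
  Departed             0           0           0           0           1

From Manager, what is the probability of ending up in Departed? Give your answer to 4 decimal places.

Let h(s) be the probability of absorption at Departed starting from transient state s. Then h(Departed) = 1 and h(Junior) = 0. By first-step analysis:
h(Manager) = 0.4·h(Manager) + 0.3·h(Senior) + 0.2·h(Trainee) + 0.1·0
h(Senior) = 0.3·h(Manager) + 0.2·h(Senior) + 0.1·h(Trainee) + 0.3·0 + 0.1·1
h(Trainee) = 0.4·h(Manager) + 0.2·h(Senior) + 0.2·h(Trainee) + 0.2·1
Solving: h(Manager) = 0.3113, h(Senior) = 0.3019, h(Trainee) = 0.4811.
Starting from Manager, the probability is 0.3113.

0.3113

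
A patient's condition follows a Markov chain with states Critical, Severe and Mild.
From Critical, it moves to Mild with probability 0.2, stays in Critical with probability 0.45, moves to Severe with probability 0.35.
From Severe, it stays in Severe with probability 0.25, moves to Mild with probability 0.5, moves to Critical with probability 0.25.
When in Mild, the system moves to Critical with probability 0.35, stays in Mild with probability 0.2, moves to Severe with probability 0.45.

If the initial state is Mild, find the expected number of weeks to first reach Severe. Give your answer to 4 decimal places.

Let t(s) be the expected number of weeks to first reach Severe from state s, with t(Severe) = 0. Conditioning on the first week:
t(Critical) = 1 + 0.45·t(Critical) + 0.2·t(Mild)
t(Mild) = 1 + 0.35·t(Critical) + 0.2·t(Mild)
Solving: t(Critical) = 2.7027, t(Mild) = 2.4324.
Expected weeks from Mild to Severe: 2.4324.

2.4324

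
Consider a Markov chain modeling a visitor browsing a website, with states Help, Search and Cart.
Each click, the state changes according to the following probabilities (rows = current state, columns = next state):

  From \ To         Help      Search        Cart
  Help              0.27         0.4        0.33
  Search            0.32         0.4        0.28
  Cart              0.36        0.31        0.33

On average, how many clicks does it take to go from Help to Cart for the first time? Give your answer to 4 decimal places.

3.2258

Let t(s) be the expected number of clicks to first reach Cart from state s, with t(Cart) = 0. Conditioning on the first click:
t(Help) = 1 + 0.27·t(Help) + 0.4·t(Search)
t(Search) = 1 + 0.32·t(Help) + 0.4·t(Search)
Solving: t(Help) = 3.2258, t(Search) = 3.3871.
Expected clicks from Help to Cart: 3.2258.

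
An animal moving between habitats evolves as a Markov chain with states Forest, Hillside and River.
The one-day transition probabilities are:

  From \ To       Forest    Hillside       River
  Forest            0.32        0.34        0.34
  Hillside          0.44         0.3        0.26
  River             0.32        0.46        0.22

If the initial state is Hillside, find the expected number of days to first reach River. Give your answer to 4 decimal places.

3.4314

Let t(s) be the expected number of days to first reach River from state s, with t(River) = 0. Conditioning on the first day:
t(Forest) = 1 + 0.32·t(Forest) + 0.34·t(Hillside)
t(Hillside) = 1 + 0.44·t(Forest) + 0.3·t(Hillside)
Solving: t(Forest) = 3.1863, t(Hillside) = 3.4314.
Expected days from Hillside to River: 3.4314.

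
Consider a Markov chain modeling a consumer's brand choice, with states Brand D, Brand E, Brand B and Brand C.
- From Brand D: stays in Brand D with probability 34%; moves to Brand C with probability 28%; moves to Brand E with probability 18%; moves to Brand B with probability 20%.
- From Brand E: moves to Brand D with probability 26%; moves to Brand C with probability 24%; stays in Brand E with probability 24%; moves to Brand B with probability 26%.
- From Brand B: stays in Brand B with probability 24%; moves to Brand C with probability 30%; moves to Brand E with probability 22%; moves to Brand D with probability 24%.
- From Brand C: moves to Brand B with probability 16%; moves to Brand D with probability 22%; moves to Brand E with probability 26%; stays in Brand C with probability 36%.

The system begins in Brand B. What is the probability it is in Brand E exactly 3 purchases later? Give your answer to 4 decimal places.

0.2260

Propagate the distribution vector 3 purchases from Brand B.
After 0 purchases: (0.0000, 0.0000, 1.0000, 0.0000)
After 1 purchase: (0.2400, 0.2200, 0.2400, 0.3000)
After 2 purchases: (0.2624, 0.2268, 0.2108, 0.3000)
After 3 purchases: (0.2648, 0.2260, 0.2100, 0.2991)
P(in Brand E after 3 purchases) = 0.2260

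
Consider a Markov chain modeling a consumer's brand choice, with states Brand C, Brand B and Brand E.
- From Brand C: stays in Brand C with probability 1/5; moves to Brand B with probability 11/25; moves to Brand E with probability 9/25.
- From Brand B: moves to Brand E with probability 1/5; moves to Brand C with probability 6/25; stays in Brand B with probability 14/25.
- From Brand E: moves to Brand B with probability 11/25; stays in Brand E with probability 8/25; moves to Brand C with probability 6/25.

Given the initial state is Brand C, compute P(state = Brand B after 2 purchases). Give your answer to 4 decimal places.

0.4928

Sum over the intermediate state after 1 purchase:
P = P(Brand C→Brand C)·P(Brand C→Brand B) + P(Brand C→Brand B)·P(Brand B→Brand B) + P(Brand C→Brand E)·P(Brand E→Brand B)
  = 0.2×0.44 + 0.44×0.56 + 0.36×0.44
  = 0.0880 + 0.2464 + 0.1584 = 0.4928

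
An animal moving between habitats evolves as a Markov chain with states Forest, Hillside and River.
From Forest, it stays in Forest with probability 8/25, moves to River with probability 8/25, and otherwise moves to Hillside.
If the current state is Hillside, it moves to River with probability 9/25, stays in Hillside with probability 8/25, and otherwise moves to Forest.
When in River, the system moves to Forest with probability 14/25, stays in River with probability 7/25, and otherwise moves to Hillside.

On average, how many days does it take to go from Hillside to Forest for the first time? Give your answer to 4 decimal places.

2.5000

Let t(s) be the expected number of days to first reach Forest from state s, with t(Forest) = 0. Conditioning on the first day:
t(Hillside) = 1 + 0.32·t(Hillside) + 0.36·t(River)
t(River) = 1 + 0.16·t(Hillside) + 0.28·t(River)
Solving: t(Hillside) = 2.5000, t(River) = 1.9444.
Expected days from Hillside to Forest: 2.5000.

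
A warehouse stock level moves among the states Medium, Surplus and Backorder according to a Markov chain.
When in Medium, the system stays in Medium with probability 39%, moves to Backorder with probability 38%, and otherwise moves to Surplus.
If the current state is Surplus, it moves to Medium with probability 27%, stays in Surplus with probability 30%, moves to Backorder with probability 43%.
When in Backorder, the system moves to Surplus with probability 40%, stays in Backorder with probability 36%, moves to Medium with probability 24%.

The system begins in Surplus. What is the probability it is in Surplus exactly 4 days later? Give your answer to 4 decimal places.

Propagate the distribution vector 4 days from Surplus.
After 0 days: (0.0000, 1.0000, 0.0000)
After 1 day: (0.2700, 0.3000, 0.4300)
After 2 days: (0.2895, 0.3241, 0.3864)
After 3 days: (0.2931, 0.3184, 0.3885)
After 4 days: (0.2935, 0.3183, 0.3881)
P(in Surplus after 4 days) = 0.3183

0.3183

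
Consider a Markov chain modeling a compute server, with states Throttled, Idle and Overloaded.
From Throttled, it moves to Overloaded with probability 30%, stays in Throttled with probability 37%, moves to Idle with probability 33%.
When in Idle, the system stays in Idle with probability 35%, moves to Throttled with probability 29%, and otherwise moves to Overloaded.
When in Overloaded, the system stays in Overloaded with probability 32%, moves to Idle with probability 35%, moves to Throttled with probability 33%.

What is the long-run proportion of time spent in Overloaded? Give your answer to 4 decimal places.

Let the stationary distribution be π with π = πP and π_1 + π_2 + π_3 = 1.
π_1 = 0.37·π_1 + 0.29·π_2 + 0.33·π_3
π_2 = 0.33·π_1 + 0.35·π_2 + 0.35·π_3
Solving with the normalization constraint gives π = (0.3294, 0.3434, 0.3271).
So the stationary probability of Overloaded is 0.3271.

0.3271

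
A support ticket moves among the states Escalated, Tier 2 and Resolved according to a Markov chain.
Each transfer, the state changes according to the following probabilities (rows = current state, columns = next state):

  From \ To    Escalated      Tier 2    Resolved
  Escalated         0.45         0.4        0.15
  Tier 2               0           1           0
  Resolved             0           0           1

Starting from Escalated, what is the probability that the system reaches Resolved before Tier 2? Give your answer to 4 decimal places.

0.2727

Let h(s) be the probability of absorption at Resolved starting from transient state s. Then h(Resolved) = 1 and h(Tier 2) = 0. By first-step analysis:
h(Escalated) = 0.45·h(Escalated) + 0.4·0 + 0.15·1
Solving: h(Escalated) = 0.2727.
Starting from Escalated, the probability is 0.2727.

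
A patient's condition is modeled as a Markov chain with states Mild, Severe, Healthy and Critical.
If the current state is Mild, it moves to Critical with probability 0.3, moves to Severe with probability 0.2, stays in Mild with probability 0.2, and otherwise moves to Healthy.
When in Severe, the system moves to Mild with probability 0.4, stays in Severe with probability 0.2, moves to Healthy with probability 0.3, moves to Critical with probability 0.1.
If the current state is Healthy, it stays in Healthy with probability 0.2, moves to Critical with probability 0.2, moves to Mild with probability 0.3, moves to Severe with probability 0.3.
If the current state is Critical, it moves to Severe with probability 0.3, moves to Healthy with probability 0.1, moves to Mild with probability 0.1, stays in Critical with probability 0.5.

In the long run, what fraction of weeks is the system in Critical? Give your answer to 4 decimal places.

0.2847

Let the stationary distribution be π with π = πP and π_1 + π_2 + π_3 + π_4 = 1.
π_1 = 0.2·π_1 + 0.4·π_2 + 0.3·π_3 + 0.1·π_4
π_2 = 0.2·π_1 + 0.2·π_2 + 0.3·π_3 + 0.3·π_4
π_3 = 0.3·π_1 + 0.3·π_2 + 0.2·π_3 + 0.1·π_4
Solving with the normalization constraint gives π = (0.2437, 0.2506, 0.2210, 0.2847).
So the stationary probability of Critical is 0.2847.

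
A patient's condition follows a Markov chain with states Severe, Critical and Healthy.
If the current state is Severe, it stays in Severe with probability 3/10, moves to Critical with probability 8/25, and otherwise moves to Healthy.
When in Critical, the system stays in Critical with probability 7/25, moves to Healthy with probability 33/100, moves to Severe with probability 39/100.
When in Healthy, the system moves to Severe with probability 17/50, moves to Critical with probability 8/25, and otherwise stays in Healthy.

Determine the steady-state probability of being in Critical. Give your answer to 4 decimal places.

0.3077

Let the stationary distribution be π with π = πP and π_1 + π_2 + π_3 = 1.
π_1 = 0.3·π_1 + 0.39·π_2 + 0.34·π_3
π_2 = 0.32·π_1 + 0.28·π_2 + 0.32·π_3
Solving with the normalization constraint gives π = (0.3417, 0.3077, 0.3506).
So the stationary probability of Critical is 0.3077.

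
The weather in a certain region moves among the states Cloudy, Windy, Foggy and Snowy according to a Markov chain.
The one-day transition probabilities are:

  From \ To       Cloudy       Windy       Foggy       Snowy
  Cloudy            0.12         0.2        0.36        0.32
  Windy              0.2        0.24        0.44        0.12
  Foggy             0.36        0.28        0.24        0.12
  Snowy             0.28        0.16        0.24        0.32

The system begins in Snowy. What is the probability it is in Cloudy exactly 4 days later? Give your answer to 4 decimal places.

0.2473

Propagate the distribution vector 4 days from Snowy.
After 0 days: (0.0000, 0.0000, 0.0000, 1.0000)
After 1 day: (0.2800, 0.1600, 0.2400, 0.3200)
After 2 days: (0.2416, 0.2128, 0.3056, 0.2400)
After 3 days: (0.2488, 0.2234, 0.3116, 0.2163)
After 4 days: (0.2473, 0.2252, 0.3145, 0.2130)
P(in Cloudy after 4 days) = 0.2473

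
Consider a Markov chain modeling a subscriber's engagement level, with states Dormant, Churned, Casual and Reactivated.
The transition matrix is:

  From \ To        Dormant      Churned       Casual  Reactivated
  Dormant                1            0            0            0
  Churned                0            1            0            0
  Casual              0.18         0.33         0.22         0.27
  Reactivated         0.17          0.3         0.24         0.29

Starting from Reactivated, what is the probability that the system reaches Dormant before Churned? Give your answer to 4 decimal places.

0.3595

Let h(s) be the probability of absorption at Dormant starting from transient state s. Then h(Dormant) = 1 and h(Churned) = 0. By first-step analysis:
h(Casual) = 0.18·1 + 0.33·0 + 0.22·h(Casual) + 0.27·h(Reactivated)
h(Reactivated) = 0.17·1 + 0.3·0 + 0.24·h(Casual) + 0.29·h(Reactivated)
Solving: h(Casual) = 0.3552, h(Reactivated) = 0.3595.
Starting from Reactivated, the probability is 0.3595.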